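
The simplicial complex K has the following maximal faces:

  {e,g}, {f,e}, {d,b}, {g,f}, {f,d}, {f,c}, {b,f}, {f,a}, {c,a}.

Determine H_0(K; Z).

Order the vertices as a < b < c < d < e < f < g. Listing each simplex with vertices in this order, K has dimension 1 with simplices:

  0-simplices (7): a, b, c, d, e, f, g
  1-simplices (9): ac, af, bd, bf, cf, df, ef, eg, fg

giving chain groups C_0 ≅ Z^7, C_1 ≅ Z^9.

The boundary map ∂_1: C_1 → C_0 sends each edge [p,q] (with p < q) to q − p. For instance
  ∂cf = f − c.
The resulting 7×9 matrix has rank 6, and its Smith normal form has invariant factors (1,1,1,1,1,1).

Reading off H_k = ker ∂_k / im ∂_{k+1}:

  H_0: rank C_0 − rank ∂_1 = 7 − 6 = 1, and the invariant factors of ∂_1 are all 1, so H_0 = Z.

(K is a triangulation of a wedge of 3 circles.)

H_0 ≅ Z.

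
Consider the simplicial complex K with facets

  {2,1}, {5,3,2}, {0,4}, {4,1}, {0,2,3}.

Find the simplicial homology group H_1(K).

H_1 = Z.

Take the total order 0 < 1 < 2 < 3 < 4 < 5 on the vertex set. Then K (dimension 2) consists of the simplices:

  0-simplices (6): [0], [1], [2], [3], [4], [5]
  1-simplices (8): [0,2], [0,3], [0,4], [1,2], [1,4], [2,3], [2,5], [3,5]
  2-simplices (2): [0,2,3], [2,3,5]

so the chain groups are C_0 ≅ Z^6, C_1 ≅ Z^8, C_2 ≅ Z^2.

Boundary ∂_1: C_1 → C_0 is given by ∂[p,q] = [q] − [p]. For instance
  ∂[2,3] = [3] − [2].
As a 6×8 matrix over Z this has rank 5, with invariant factors (1,1,1,1,1).

The boundary map ∂_2: C_2 → C_1 sends each 2-simplex [p,q,r] to [q,r] − [p,r] + [p,q]. For instance
  ∂[0,2,3] = [2,3] − [0,3] + [0,2],
  ∂[2,3,5] = [3,5] − [2,5] + [2,3].
As a 8×2 matrix over Z this has rank 2, with invariant factors (1,1).

Computing H_k = (kernel of ∂_k) / (image of ∂_{k+1}):

  H_1: rank ker ∂_1 − rank ∂_2 = (8 − 5) − 2 = 1, and the invariant factors of ∂_2 are all 1, so H_1 ≅ Z.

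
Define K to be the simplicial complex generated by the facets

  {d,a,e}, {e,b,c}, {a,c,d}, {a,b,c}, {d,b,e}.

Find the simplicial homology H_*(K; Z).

Fix the vertex order a < b < c < d < e and write every simplex with vertices in increasing order. Then dim K = 2 and the simplices of K are:

  0-simplices (5): a, b, c, d, e
  1-simplices (10): ab, ac, ad, ae, bc, bd, be, cd, ce, de
  2-simplices (5): abc, acd, ade, bce, bde

giving chain groups C_0 ≅ Z^5, C_1 ≅ Z^10, C_2 ≅ Z^5.

∂_1: C_1 → C_0 sends each edge [p,q] (with p < q) to q − p.
The 5×10 boundary matrix has rank 4 and Smith normal form diag(1,1,1,1).

∂_2: C_2 → C_1 acts by ∂[p,q,r] = [q,r] − [p,r] + [p,q]. For instance
  ∂bde = de − be + bd,
  ∂bce = ce − be + bc.
The 10×5 boundary matrix has rank 5 and Smith normal form diag(1,1,1,1,1).

Now H_k = ker ∂_k / im ∂_{k+1}, so:

  H_0: rank C_0 − rank ∂_1 = 5 − 4 = 1, and the invariant factors of ∂_1 are all 1, so H_0 = Z.
  H_1: rank ker ∂_1 − rank ∂_2 = (10 − 4) − 5 = 1, and the invariant factors of ∂_2 are all 1, so H_1 = Z.
  H_2: rank ker ∂_2 − rank ∂_3 = (5 − 5) − 0 = 0, and there is no ∂_3, so H_2 = 0.

As a check, the Euler characteristic is 5 − 10 + 5 = 0, which agrees with 1 − 1 + 0 = 0.

H_0 = Z,  H_1 = Z,  H_2 = 0.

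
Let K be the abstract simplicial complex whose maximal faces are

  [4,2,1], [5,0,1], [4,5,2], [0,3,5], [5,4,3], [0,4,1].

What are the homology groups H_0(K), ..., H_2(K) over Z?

H_0 ≅ Z,  H_1 ≅ Z,  H_2 = 0.

We work with the vertex ordering 0 < 1 < 2 < 3 < 4 < 5. The simplices of K, each written with vertices in increasing order, are:

  0-simplices (6): [0], [1], [2], [3], [4], [5]
  1-simplices (12): [0,1], [0,3], [0,4], [0,5], [1,2], [1,4], [1,5], [2,4], [2,5], [3,4], [3,5], [4,5]
  2-simplices (6): [0,1,4], [0,1,5], [0,3,5], [1,2,4], [2,4,5], [3,4,5]

giving chain groups C_0 ≅ Z^6, C_1 ≅ Z^12, C_2 ≅ Z^6.

∂_1: C_1 → C_0 sends each edge [p,q] (with p < q) to q − p. For instance
  ∂[1,5] = [5] − [1].
The resulting 6×12 matrix has rank 5, and its Smith normal form has invariant factors (1,1,1,1,1).

Boundary ∂_2: C_2 → C_1 maps a triangle to the signed sum of its edges. For instance
  ∂[0,1,4] = [1,4] − [0,4] + [0,1],
  ∂[0,1,5] = [1,5] − [0,5] + [0,1].
This gives a 12×6 integer matrix of rank 6; reducing to Smith normal form yields diagonal entries (1,1,1,1,1,1).

Reading off H_k = ker ∂_k / im ∂_{k+1}:

  H_0: rank C_0 − rank ∂_1 = 6 − 5 = 1, and the invariant factors of ∂_1 are all 1, so H_0 = Z.
  H_1: rank ker ∂_1 − rank ∂_2 = (12 − 5) − 6 = 1, and the invariant factors of ∂_2 are all 1, so H_1 = Z.
  H_2: rank ker ∂_2 − rank ∂_3 = (6 − 6) − 0 = 0, and there is no ∂_3, so H_2 = 0.

(K is a triangulation of the cylinder S^1 x I.)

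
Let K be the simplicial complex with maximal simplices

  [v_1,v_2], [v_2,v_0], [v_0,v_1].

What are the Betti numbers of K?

b_0 = 1, b_1 = 1.

We work with the vertex ordering v_0 < v_1 < v_2. The simplices of K, each written with vertices in increasing order, are:

  0-simplices (3): [v_0], [v_1], [v_2]
  1-simplices (3): [v_0,v_1], [v_0,v_2], [v_1,v_2]

Hence C_0 ≅ Z^3, C_1 ≅ Z^3.

Boundary ∂_1: C_1 → C_0 is given by ∂[p,q] = [q] − [p]. For instance
  ∂[v_1,v_2] = [v_2] − [v_1].
The resulting 3×3 matrix has rank 2, and its Smith normal form has invariant factors (1,1).

Reading off H_k = ker ∂_k / im ∂_{k+1}:

  H_0: rank C_0 − rank ∂_1 = 3 − 2 = 1, and the invariant factors of ∂_1 are all 1, so H_0 = Z.
  H_1: rank ker ∂_1 − rank ∂_2 = (3 − 2) − 0 = 1, and there is no ∂_2, so H_1 = Z.

(K is a triangulation of the circle S^1.)

Hence the Betti numbers are b_0 = 1, b_1 = 1.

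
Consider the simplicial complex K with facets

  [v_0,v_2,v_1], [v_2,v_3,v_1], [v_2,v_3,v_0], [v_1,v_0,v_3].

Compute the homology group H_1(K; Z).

H_1 = 0.

Take the total order v_0 < v_1 < v_2 < v_3 on the vertex set. Then K (dimension 2) consists of the simplices:

  0-simplices (4): [v_0], [v_1], [v_2], [v_3]
  1-simplices (6): [v_0,v_1], [v_0,v_2], [v_0,v_3], [v_1,v_2], [v_1,v_3], [v_2,v_3]
  2-simplices (4): [v_0,v_1,v_2], [v_0,v_1,v_3], [v_0,v_2,v_3], [v_1,v_2,v_3]

so the chain groups are C_0 ≅ Z^4, C_1 ≅ Z^6, C_2 ≅ Z^4.

Boundary ∂_1: C_1 → C_0 sends each edge [p,q] (with p < q) to q − p. For instance
  ∂[v_0,v_1] = [v_1] − [v_0].
This gives a 4×6 integer matrix of rank 3; reducing to Smith normal form yields diagonal entries (1,1,1).

The boundary map ∂_2: C_2 → C_1 maps a triangle to the signed sum of its edges. For instance
  ∂[v_0,v_1,v_3] = [v_1,v_3] − [v_0,v_3] + [v_0,v_1],
  ∂[v_0,v_2,v_3] = [v_2,v_3] − [v_0,v_3] + [v_0,v_2].
As a 6×4 matrix over Z this has rank 3, with invariant factors (1,1,1).

From H_k ≅ ker(∂_k) / im(∂_{k+1}) we obtain:

  H_1: rank ker ∂_1 − rank ∂_2 = (6 − 3) − 3 = 0, and the invariant factors of ∂_2 are all 1, so H_1 ≅ 0.

(K is a triangulation of the 2-sphere S^2.)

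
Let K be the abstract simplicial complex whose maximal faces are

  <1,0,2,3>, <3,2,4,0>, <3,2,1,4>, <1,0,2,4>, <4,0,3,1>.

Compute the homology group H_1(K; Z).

Fix the vertex order 0 < 1 < 2 < 3 < 4 and write every simplex with vertices in increasing order. Then dim K = 3 and the simplices of K are:

  0-simplices (5): [0], [1], [2], [3], [4]
  1-simplices (10): [0,1], [0,2], [0,3], [0,4], [1,2], [1,3], [1,4], [2,3], [2,4], [3,4]
  2-simplices (10): [0,1,2], [0,1,3], [0,1,4], [0,2,3], [0,2,4], [0,3,4], [1,2,3], [1,2,4], [1,3,4], [2,3,4]
  3-simplices (5): [0,1,2,3], [0,1,2,4], [0,1,3,4], [0,2,3,4], [1,2,3,4]

Hence C_0 ≅ Z^5, C_1 ≅ Z^10, C_2 ≅ Z^10, C_3 ≅ Z^5.

Boundary ∂_1: C_1 → C_0 sends each edge [p,q] (with p < q) to q − p.
This gives a 5×10 integer matrix of rank 4; reducing to Smith normal form yields diagonal entries (1,1,1,1).

∂_2: C_2 → C_1 maps a triangle to the signed sum of its edges. For instance
  ∂[0,1,3] = [1,3] − [0,3] + [0,1],
  ∂[0,2,4] = [2,4] − [0,4] + [0,2].
The resulting 10×10 matrix has rank 6, and its Smith normal form has invariant factors (1,1,1,1,1,1).

∂_3: C_3 → C_2 sends each 3-simplex σ to the alternating sum Σ_i (−1)^i (σ with its i-th vertex removed). For instance
  ∂[0,1,2,3] = [1,2,3] − [0,2,3] + [0,1,3] − [0,1,2],
  ∂[0,2,3,4] = [2,3,4] − [0,3,4] + [0,2,4] − [0,2,3].
The 10×5 boundary matrix has rank 4 and Smith normal form diag(1,1,1,1).

Now H_k = ker ∂_k / im ∂_{k+1}, so:

  H_1: rank ker ∂_1 − rank ∂_2 = (10 − 4) − 6 = 0, and the invariant factors of ∂_2 are all 1, so H_1 ≅ 0.

H_1 = 0.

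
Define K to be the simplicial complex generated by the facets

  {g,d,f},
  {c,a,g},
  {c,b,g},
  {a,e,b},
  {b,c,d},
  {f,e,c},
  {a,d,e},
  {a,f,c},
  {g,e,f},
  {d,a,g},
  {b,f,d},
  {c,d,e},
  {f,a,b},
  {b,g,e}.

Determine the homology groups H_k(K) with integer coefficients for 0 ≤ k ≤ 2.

Order the vertices as a < b < c < d < e < f < g. Listing each simplex with vertices in this order, K has dimension 2 with simplices:

  0-simplices (7): a, b, c, d, e, f, g
  1-simplices (21): ab, ac, ad, ae, af, ag, bc, bd, be, bf, bg, cd, ce, cf, cg, de, df, dg, ef, eg, fg
  2-simplices (14): abe, abf, acf, acg, ade, adg, bcd, bcg, bdf, beg, cde, cef, dfg, efg

so the chain groups are C_0 ≅ Z^7, C_1 ≅ Z^21, C_2 ≅ Z^14.

The boundary map ∂_1: C_1 → C_0 sends each edge [p,q] (with p < q) to q − p.
The 7×21 boundary matrix has rank 6 and Smith normal form diag(1,1,1,1,1,1).

∂_2: C_2 → C_1 acts by ∂[p,q,r] = [q,r] − [p,r] + [p,q]. For instance
  ∂bcd = cd − bd + bc,
  ∂abf = bf − af + ab.
This gives a 21×14 integer matrix of rank 13; reducing to Smith normal form yields diagonal entries (1,1,1,1,1,1,1,1,1,1,1,1,1).

Computing H_k = (kernel of ∂_k) / (image of ∂_{k+1}):

  H_0: rank C_0 − rank ∂_1 = 7 − 6 = 1, and the invariant factors of ∂_1 are all 1, so H_0 ≅ Z.
  H_1: rank ker ∂_1 − rank ∂_2 = (21 − 6) − 13 = 2, and the invariant factors of ∂_2 are all 1, so H_1 ≅ Z^2.
  H_2: rank ker ∂_2 − rank ∂_3 = (14 − 13) − 0 = 1, and there is no ∂_3, so H_2 ≅ Z.

H_0 = Z,  H_1 = Z^2,  H_2 = Z.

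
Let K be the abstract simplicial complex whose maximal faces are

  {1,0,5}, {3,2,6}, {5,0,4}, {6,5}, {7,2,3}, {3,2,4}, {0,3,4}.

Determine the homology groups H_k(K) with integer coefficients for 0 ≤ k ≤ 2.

H_0 = Z,  H_1 = Z,  H_2 = 0.

Fix the vertex order 0 < 1 < 2 < 3 < 4 < 5 < 6 < 7 and write every simplex with vertices in increasing order. Then dim K = 2 and the simplices of K are:

  0-simplices (8): [0], [1], [2], [3], [4], [5], [6], [7]
  1-simplices (14): [0,1], [0,3], [0,4], [0,5], [1,5], [2,3], [2,4], [2,6], [2,7], [3,4], [3,6], [3,7], [4,5], [5,6]
  2-simplices (6): [0,1,5], [0,3,4], [0,4,5], [2,3,4], [2,3,6], [2,3,7]

Hence C_0 ≅ Z^8, C_1 ≅ Z^14, C_2 ≅ Z^6.

Boundary ∂_1: C_1 → C_0 maps an edge to its endpoints' difference, ∂[p,q] = q − p. For instance
  ∂[2,7] = [7] − [2].
As a 8×14 matrix over Z this has rank 7, with invariant factors (1,1,1,1,1,1,1).

The boundary map ∂_2: C_2 → C_1 acts by ∂[p,q,r] = [q,r] − [p,r] + [p,q]. For instance
  ∂[0,1,5] = [1,5] − [0,5] + [0,1],
  ∂[2,3,6] = [3,6] − [2,6] + [2,3].
As a 14×6 matrix over Z this has rank 6, with invariant factors (1,1,1,1,1,1).

Computing H_k = (kernel of ∂_k) / (image of ∂_{k+1}):

  H_0: rank C_0 − rank ∂_1 = 8 − 7 = 1, and the invariant factors of ∂_1 are all 1, so H_0 ≅ Z.
  H_1: rank ker ∂_1 − rank ∂_2 = (14 − 7) − 6 = 1, and the invariant factors of ∂_2 are all 1, so H_1 ≅ Z.
  H_2: rank ker ∂_2 − rank ∂_3 = (6 − 6) − 0 = 0, and there is no ∂_3, so H_2 ≅ 0.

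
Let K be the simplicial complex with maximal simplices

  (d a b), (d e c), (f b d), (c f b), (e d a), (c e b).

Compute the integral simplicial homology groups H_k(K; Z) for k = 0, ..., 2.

H_0 = Z,  H_1 = Z,  H_2 = 0.

Order the vertices as a < b < c < d < e < f. Listing each simplex with vertices in this order, K has dimension 2 with simplices:

  0-simplices (6): a, b, c, d, e, f
  1-simplices (12): ab, ad, ae, bc, bd, be, bf, cd, ce, cf, de, df
  2-simplices (6): abd, ade, bce, bcf, bdf, cde

giving chain groups C_0 ≅ Z^6, C_1 ≅ Z^12, C_2 ≅ Z^6.

The boundary map ∂_1: C_1 → C_0 is given by ∂[p,q] = [q] − [p]. For instance
  ∂cf = f − c.
This gives a 6×12 integer matrix of rank 5; reducing to Smith normal form yields diagonal entries (1,1,1,1,1).

The boundary map ∂_2: C_2 → C_1 maps a triangle to the signed sum of its edges. For instance
  ∂bce = ce − be + bc,
  ∂ade = de − ae + ad.
The 12×6 boundary matrix has rank 6 and Smith normal form diag(1,1,1,1,1,1).

Computing H_k = (kernel of ∂_k) / (image of ∂_{k+1}):

  H_0: rank C_0 − rank ∂_1 = 6 − 5 = 1, and the invariant factors of ∂_1 are all 1, so H_0 = Z.
  H_1: rank ker ∂_1 − rank ∂_2 = (12 − 5) − 6 = 1, and the invariant factors of ∂_2 are all 1, so H_1 = Z.
  H_2: rank ker ∂_2 − rank ∂_3 = (6 − 6) − 0 = 0, and there is no ∂_3, so H_2 = 0.

As a check, the Euler characteristic is 6 − 12 + 6 = 0, which agrees with 1 − 1 + 0 = 0.
(K is a triangulation of the cylinder S^1 x I.)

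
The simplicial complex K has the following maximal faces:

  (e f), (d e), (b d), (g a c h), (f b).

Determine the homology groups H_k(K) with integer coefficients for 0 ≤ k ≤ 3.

Take the total order a < b < c < d < e < f < g < h on the vertex set. Then K (dimension 3) consists of the simplices:

  0-simplices (8): a, b, c, d, e, f, g, h
  1-simplices (10): ac, ag, ah, bd, bf, cg, ch, de, ef, gh
  2-simplices (4): acg, ach, agh, cgh
  3-simplices (1): acgh

giving chain groups C_0 ≅ Z^8, C_1 ≅ Z^10, C_2 ≅ Z^4, C_3 ≅ Z^1.

Boundary ∂_1: C_1 → C_0 maps an edge to its endpoints' difference, ∂[p,q] = q − p. For instance
  ∂ag = g − a.
This gives a 8×10 integer matrix of rank 6; reducing to Smith normal form yields diagonal entries (1,1,1,1,1,1).

Boundary ∂_2: C_2 → C_1 acts by ∂[p,q,r] = [q,r] − [p,r] + [p,q]. For instance
  ∂acg = cg − ag + ac,
  ∂cgh = gh − ch + cg.
The resulting 10×4 matrix has rank 3, and its Smith normal form has invariant factors (1,1,1).

Boundary ∂_3: C_3 → C_2 sends each 3-simplex σ to the alternating sum Σ_i (−1)^i (σ with its i-th vertex removed). For instance
  ∂acgh = cgh − agh + ach − acg.
The resulting 4×1 matrix has rank 1, and its Smith normal form has invariant factors (1).

Reading off H_k = ker ∂_k / im ∂_{k+1}:

  H_0: rank C_0 − rank ∂_1 = 8 − 6 = 2, and the invariant factors of ∂_1 are all 1, so H_0 = Z^2.
  H_1: rank ker ∂_1 − rank ∂_2 = (10 − 6) − 3 = 1, and the invariant factors of ∂_2 are all 1, so H_1 = Z.
  H_2: rank ker ∂_2 − rank ∂_3 = (4 − 3) − 1 = 0, and the invariant factors of ∂_3 are all 1, so H_2 = 0.
  H_3: rank ker ∂_3 − rank ∂_4 = (1 − 1) − 0 = 0, and there is no ∂_4, so H_3 = 0.

As a check, the Euler characteristic is 8 − 10 + 4 − 1 = 1, which agrees with 2 − 1 + 0 − 0 = 1.
(K is a triangulation of the disjoint union of the 3-simplex and the circle S^1.)

H_0 ≅ Z^2,  H_1 ≅ Z,  H_2 = 0,  H_3 = 0.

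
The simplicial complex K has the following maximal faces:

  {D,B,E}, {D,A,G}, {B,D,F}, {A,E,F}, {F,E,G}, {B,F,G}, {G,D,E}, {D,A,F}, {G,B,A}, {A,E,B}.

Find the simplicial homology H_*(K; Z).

Take the total order A < B < D < E < F < G on the vertex set. Then K (dimension 2) consists of the simplices:

  0-simplices (6): A, B, D, E, F, G
  1-simplices (15): AB, AD, AE, AF, AG, BD, BE, BF, BG, DE, DF, DG, EF, EG, FG
  2-simplices (10): ABE, ABG, ADF, ADG, AEF, BDE, BDF, BFG, DEG, EFG

giving chain groups C_0 ≅ Z^6, C_1 ≅ Z^15, C_2 ≅ Z^10.

Boundary ∂_1: C_1 → C_0 sends each edge [p,q] (with p < q) to q − p.
The 6×15 boundary matrix has rank 5 and Smith normal form diag(1,1,1,1,1).

Boundary ∂_2: C_2 → C_1 acts by ∂[p,q,r] = [q,r] − [p,r] + [p,q]. For instance
  ∂BFG = FG − BG + BF,
  ∂DEG = EG − DG + DE.
This gives a 15×10 integer matrix of rank 10; reducing to Smith normal form yields diagonal entries (1,1,1,1,1,1,1,1,1,2).

Now H_k = ker ∂_k / im ∂_{k+1}, so:

  H_0: rank C_0 − rank ∂_1 = 6 − 5 = 1, and the invariant factors of ∂_1 are all 1, so H_0 = Z.
  H_1: rank ker ∂_1 − rank ∂_2 = (15 − 5) − 10 = 0, and ∂_2 has invariant factor 2 > 1, so H_1 = Z/2.
  H_2: rank ker ∂_2 − rank ∂_3 = (10 − 10) − 0 = 0, and there is no ∂_3, so H_2 = 0.

As a check, the Euler characteristic is 6 − 15 + 10 = 1, which agrees with 1 − 0 + 0 = 1.
(K is a triangulation of the real projective plane RP^2.)

H_0 = Z,  H_1 = Z/2,  H_2 = 0.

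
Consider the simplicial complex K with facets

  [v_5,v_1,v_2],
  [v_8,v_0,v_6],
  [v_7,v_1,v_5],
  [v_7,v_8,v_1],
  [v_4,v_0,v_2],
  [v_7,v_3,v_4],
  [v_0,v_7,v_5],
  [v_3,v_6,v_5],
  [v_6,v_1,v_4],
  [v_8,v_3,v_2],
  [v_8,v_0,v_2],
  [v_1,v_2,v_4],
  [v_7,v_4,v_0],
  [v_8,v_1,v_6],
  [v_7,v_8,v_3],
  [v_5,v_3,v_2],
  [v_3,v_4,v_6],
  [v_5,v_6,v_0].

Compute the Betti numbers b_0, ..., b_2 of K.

b_0 = 1, b_1 = 2, b_2 = 1.

Fix the vertex order v_0 < v_1 < v_2 < v_3 < v_4 < v_5 < v_6 < v_7 < v_8 and write every simplex with vertices in increasing order. Then dim K = 2 and the simplices of K are:

  0-simplices (9): [v_0], [v_1], [v_2], [v_3], [v_4], [v_5], [v_6], [v_7], [v_8]
  1-simplices (27): (27 of them)
  2-simplices (18): (18 of them)

so the chain groups are C_0 ≅ Z^9, C_1 ≅ Z^27, C_2 ≅ Z^18.

∂_1: C_1 → C_0 is given by ∂[p,q] = [q] − [p].
The resulting 9×27 matrix has rank 8, and its Smith normal form has invariant factors (1,1,1,1,1,1,1,1).

Boundary ∂_2: C_2 → C_1 acts by ∂[p,q,r] = [q,r] − [p,r] + [p,q]. For instance
  ∂[v_0,v_5,v_6] = [v_5,v_6] − [v_0,v_6] + [v_0,v_5],
  ∂[v_3,v_5,v_6] = [v_5,v_6] − [v_3,v_6] + [v_3,v_5].
As a 27×18 matrix over Z this has rank 17, with invariant factors (1,1,1,1,1,1,1,1,1,1,1,1,1,1,1,1,1).

Reading off H_k = ker ∂_k / im ∂_{k+1}:

  H_0: rank C_0 − rank ∂_1 = 9 − 8 = 1, and the invariant factors of ∂_1 are all 1, so H_0 = Z.
  H_1: rank ker ∂_1 − rank ∂_2 = (27 − 8) − 17 = 2, and the invariant factors of ∂_2 are all 1, so H_1 = Z^2.
  H_2: rank ker ∂_2 − rank ∂_3 = (18 − 17) − 0 = 1, and there is no ∂_3, so H_2 = Z.

As a check, the Euler characteristic is 9 − 27 + 18 = 0, which agrees with 1 − 2 + 1 = 0.
(K is a triangulation of the torus T^2.)

Hence the Betti numbers are b_0 = 1, b_1 = 2, b_2 = 1.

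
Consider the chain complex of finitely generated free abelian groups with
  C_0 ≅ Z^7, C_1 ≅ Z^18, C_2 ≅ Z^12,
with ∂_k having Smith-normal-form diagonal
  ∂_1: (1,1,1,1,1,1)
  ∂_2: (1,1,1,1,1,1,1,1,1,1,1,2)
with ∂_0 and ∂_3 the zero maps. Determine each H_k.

H_0: b_0 = 7 − 0 − 6 = 1; torsion from ∂_1 factors > 1: none. So H_0 = Z.
H_1: b_1 = 18 − 6 − 12 = 0; torsion from ∂_2 factors > 1: [2]. So H_1 = Z/2.
H_2: b_2 = 12 − 12 − 0 = 0; torsion from ∂_3 factors > 1: none. So H_2 = 0.

H_0 = Z,  H_1 = Z/2,  H_2 = 0.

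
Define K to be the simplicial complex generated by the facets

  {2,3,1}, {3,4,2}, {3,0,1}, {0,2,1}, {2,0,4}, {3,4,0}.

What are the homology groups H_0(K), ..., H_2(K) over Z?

H_0 = Z,  H_1 = 0,  H_2 = Z.

Fix the vertex order 0 < 1 < 2 < 3 < 4 and write every simplex with vertices in increasing order. Then dim K = 2 and the simplices of K are:

  0-simplices (5): [0], [1], [2], [3], [4]
  1-simplices (9): [0,1], [0,2], [0,3], [0,4], [1,2], [1,3], [2,3], [2,4], [3,4]
  2-simplices (6): [0,1,2], [0,1,3], [0,2,4], [0,3,4], [1,2,3], [2,3,4]

so the chain groups are C_0 ≅ Z^5, C_1 ≅ Z^9, C_2 ≅ Z^6.

∂_1: C_1 → C_0 maps an edge to its endpoints' difference, ∂[p,q] = q − p. For instance
  ∂[0,4] = [4] − [0].
The resulting 5×9 matrix has rank 4, and its Smith normal form has invariant factors (1,1,1,1).

The boundary map ∂_2: C_2 → C_1 acts by ∂[p,q,r] = [q,r] − [p,r] + [p,q]. For instance
  ∂[0,1,2] = [1,2] − [0,2] + [0,1],
  ∂[0,1,3] = [1,3] − [0,3] + [0,1].
As a 9×6 matrix over Z this has rank 5, with invariant factors (1,1,1,1,1).

Reading off H_k = ker ∂_k / im ∂_{k+1}:

  H_0: rank C_0 − rank ∂_1 = 5 − 4 = 1, and the invariant factors of ∂_1 are all 1, so H_0 ≅ Z.
  H_1: rank ker ∂_1 − rank ∂_2 = (9 − 4) − 5 = 0, and the invariant factors of ∂_2 are all 1, so H_1 ≅ 0.
  H_2: rank ker ∂_2 − rank ∂_3 = (6 − 5) − 0 = 1, and there is no ∂_3, so H_2 ≅ Z.

(K is a triangulation of the 2-sphere S^2.)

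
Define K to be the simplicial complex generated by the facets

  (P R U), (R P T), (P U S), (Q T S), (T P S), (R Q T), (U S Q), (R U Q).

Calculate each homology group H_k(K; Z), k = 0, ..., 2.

Take the total order P < Q < R < S < T < U on the vertex set. Then K (dimension 2) consists of the simplices:

  0-simplices (6): P, Q, R, S, T, U
  1-simplices (12): PR, PS, PT, PU, QR, QS, QT, QU, RT, RU, ST, SU
  2-simplices (8): PRT, PRU, PST, PSU, QRT, QRU, QST, QSU

Hence C_0 ≅ Z^6, C_1 ≅ Z^12, C_2 ≅ Z^8.

The boundary map ∂_1: C_1 → C_0 is given by ∂[p,q] = [q] − [p]. For instance
  ∂SU = U − S.
This gives a 6×12 integer matrix of rank 5; reducing to Smith normal form yields diagonal entries (1,1,1,1,1).

Boundary ∂_2: C_2 → C_1 maps a triangle to the signed sum of its edges. For instance
  ∂PRU = RU − PU + PR,
  ∂PRT = RT − PT + PR.
This gives a 12×8 integer matrix of rank 7; reducing to Smith normal form yields diagonal entries (1,1,1,1,1,1,1).

Reading off H_k = ker ∂_k / im ∂_{k+1}:

  H_0: rank C_0 − rank ∂_1 = 6 − 5 = 1, and the invariant factors of ∂_1 are all 1, so H_0 = Z.
  H_1: rank ker ∂_1 − rank ∂_2 = (12 − 5) − 7 = 0, and the invariant factors of ∂_2 are all 1, so H_1 = 0.
  H_2: rank ker ∂_2 − rank ∂_3 = (8 − 7) − 0 = 1, and there is no ∂_3, so H_2 = Z.

(K is a triangulation of the 2-sphere S^2.)

H_0 = Z,  H_1 = 0,  H_2 = Z.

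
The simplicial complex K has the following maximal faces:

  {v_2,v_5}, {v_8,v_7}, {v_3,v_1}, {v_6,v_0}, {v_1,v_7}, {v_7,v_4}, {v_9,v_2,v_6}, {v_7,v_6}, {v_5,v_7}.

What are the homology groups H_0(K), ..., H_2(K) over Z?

H_0 ≅ Z,  H_1 ≅ Z,  H_2 = 0.

Take the total order v_0 < v_1 < v_2 < v_3 < v_4 < v_5 < v_6 < v_7 < v_8 < v_9 on the vertex set. Then K (dimension 2) consists of the simplices:

  0-simplices (10): [v_0], [v_1], [v_2], [v_3], [v_4], [v_5], [v_6], [v_7], [v_8], [v_9]
  1-simplices (11): [v_0,v_6], [v_1,v_3], [v_1,v_7], [v_2,v_5], [v_2,v_6], [v_2,v_9], [v_4,v_7], [v_5,v_7], [v_6,v_7], [v_6,v_9], [v_7,v_8]
  2-simplices (1): [v_2,v_6,v_9]

Hence C_0 ≅ Z^10, C_1 ≅ Z^11, C_2 ≅ Z^1.

∂_1: C_1 → C_0 sends each edge [p,q] (with p < q) to q − p.
The 10×11 boundary matrix has rank 9 and Smith normal form diag(1,1,1,1,1,1,1,1,1).

∂_2: C_2 → C_1 maps a triangle to the signed sum of its edges. For instance
  ∂[v_2,v_6,v_9] = [v_6,v_9] − [v_2,v_9] + [v_2,v_6].
The 11×1 boundary matrix has rank 1 and Smith normal form diag(1).

Computing H_k = (kernel of ∂_k) / (image of ∂_{k+1}):

  H_0: rank C_0 − rank ∂_1 = 10 − 9 = 1, and the invariant factors of ∂_1 are all 1, so H_0 ≅ Z.
  H_1: rank ker ∂_1 − rank ∂_2 = (11 − 9) − 1 = 1, and the invariant factors of ∂_2 are all 1, so H_1 ≅ Z.
  H_2: rank ker ∂_2 − rank ∂_3 = (1 − 1) − 0 = 0, and there is no ∂_3, so H_2 ≅ 0.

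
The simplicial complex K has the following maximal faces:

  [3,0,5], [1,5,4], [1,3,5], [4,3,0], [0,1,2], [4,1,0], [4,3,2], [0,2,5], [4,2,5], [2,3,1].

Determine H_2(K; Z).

H_2 = 0.

Take the total order 0 < 1 < 2 < 3 < 4 < 5 on the vertex set. Then K (dimension 2) consists of the simplices:

  0-simplices (6): [0], [1], [2], [3], [4], [5]
  1-simplices (15): [0,1], [0,2], [0,3], [0,4], [0,5], [1,2], [1,3], [1,4], [1,5], [2,3], [2,4], [2,5], [3,4], [3,5], [4,5]
  2-simplices (10): [0,1,2], [0,1,4], [0,2,5], [0,3,4], [0,3,5], [1,2,3], [1,3,5], [1,4,5], [2,3,4], [2,4,5]

Hence C_0 ≅ Z^6, C_1 ≅ Z^15, C_2 ≅ Z^10.

Boundary ∂_1: C_1 → C_0 is given by ∂[p,q] = [q] − [p].
The 6×15 boundary matrix has rank 5 and Smith normal form diag(1,1,1,1,1).

∂_2: C_2 → C_1 sends each 2-simplex [p,q,r] to [q,r] − [p,r] + [p,q]. For instance
  ∂[2,4,5] = [4,5] − [2,5] + [2,4],
  ∂[0,1,4] = [1,4] − [0,4] + [0,1].
This gives a 15×10 integer matrix of rank 10; reducing to Smith normal form yields diagonal entries (1,1,1,1,1,1,1,1,1,2).

From H_k ≅ ker(∂_k) / im(∂_{k+1}) we obtain:

  H_2: rank ker ∂_2 − rank ∂_3 = (10 − 10) − 0 = 0, and there is no ∂_3, so H_2 ≅ 0.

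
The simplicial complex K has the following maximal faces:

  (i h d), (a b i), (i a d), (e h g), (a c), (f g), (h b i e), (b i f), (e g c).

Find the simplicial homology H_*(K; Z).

Fix the vertex order a < b < c < d < e < f < g < h < i and write every simplex with vertices in increasing order. Then dim K = 3 and the simplices of K are:

  0-simplices (9): a, b, c, d, e, f, g, h, i
  1-simplices (19): ab, ac, ad, ai, be, bf, bh, bi, ce, cg, dh, di, eg, eh, ei, fg, fi, gh, hi
  2-simplices (10): abi, adi, beh, bei, bfi, bhi, ceg, dhi, egh, ehi
  3-simplices (1): behi

giving chain groups C_0 ≅ Z^9, C_1 ≅ Z^19, C_2 ≅ Z^10, C_3 ≅ Z^1.

∂_1: C_1 → C_0 sends each edge [p,q] (with p < q) to q − p. For instance
  ∂cg = g − c.
The 9×19 boundary matrix has rank 8 and Smith normal form diag(1,1,1,1,1,1,1,1).

∂_2: C_2 → C_1 maps a triangle to the signed sum of its edges. For instance
  ∂egh = gh − eh + eg,
  ∂bei = ei − bi + be.
The 19×10 boundary matrix has rank 9 and Smith normal form diag(1,1,1,1,1,1,1,1,1).

Boundary ∂_3: C_3 → C_2 sends each 3-simplex σ to the alternating sum Σ_i (−1)^i (σ with its i-th vertex removed). For instance
  ∂behi = ehi − bhi + bei − beh.
This gives a 10×1 integer matrix of rank 1; reducing to Smith normal form yields diagonal entries (1).

Now H_k = ker ∂_k / im ∂_{k+1}, so:

  H_0: rank C_0 − rank ∂_1 = 9 − 8 = 1, and the invariant factors of ∂_1 are all 1, so H_0 ≅ Z.
  H_1: rank ker ∂_1 − rank ∂_2 = (19 − 8) − 9 = 2, and the invariant factors of ∂_2 are all 1, so H_1 ≅ Z^2.
  H_2: rank ker ∂_2 − rank ∂_3 = (10 − 9) − 1 = 0, and the invariant factors of ∂_3 are all 1, so H_2 ≅ 0.
  H_3: rank ker ∂_3 − rank ∂_4 = (1 − 1) − 0 = 0, and there is no ∂_4, so H_3 ≅ 0.

H_0 ≅ Z,  H_1 ≅ Z^2,  H_2 = 0,  H_3 = 0.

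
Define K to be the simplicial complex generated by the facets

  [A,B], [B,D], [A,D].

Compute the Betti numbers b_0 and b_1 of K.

b_0 = 1, b_1 = 1.

K has 3 vertices, 3 edges.
rank ∂_0 = 0, rank ∂_1 = 2 ⇒ b_0 = 3 − 0 − 2 = 1; all invariant factors of ∂_1 are 1 so no torsion. So H_0 = Z.
rank ∂_1 = 2, rank ∂_2 = 0 ⇒ b_1 = 3 − 2 − 0 = 1. So H_1 = Z.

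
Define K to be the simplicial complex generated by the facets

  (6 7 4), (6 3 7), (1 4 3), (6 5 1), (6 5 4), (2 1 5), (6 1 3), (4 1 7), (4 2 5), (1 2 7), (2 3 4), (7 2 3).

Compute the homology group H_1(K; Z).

Take the total order 1 < 2 < 3 < 4 < 5 < 6 < 7 on the vertex set. Then K (dimension 2) consists of the simplices:

  0-simplices (7): [1], [2], [3], [4], [5], [6], [7]
  1-simplices (18): [1,2], [1,3], [1,4], [1,5], [1,6], [1,7], [2,3], [2,4], [2,5], [2,7], [3,4], [3,6], [3,7], [4,5], [4,6], [4,7], [5,6], [6,7]
  2-simplices (12): [1,2,5], [1,2,7], [1,3,4], [1,3,6], [1,4,7], [1,5,6], [2,3,4], [2,3,7], [2,4,5], [3,6,7], [4,5,6], [4,6,7]

giving chain groups C_0 ≅ Z^7, C_1 ≅ Z^18, C_2 ≅ Z^12.

∂_1: C_1 → C_0 sends each edge [p,q] (with p < q) to q − p.
As a 7×18 matrix over Z this has rank 6, with invariant factors (1,1,1,1,1,1).

The boundary map ∂_2: C_2 → C_1 acts by ∂[p,q,r] = [q,r] − [p,r] + [p,q]. For instance
  ∂[3,6,7] = [6,7] − [3,7] + [3,6],
  ∂[1,5,6] = [5,6] − [1,6] + [1,5].
The 18×12 boundary matrix has rank 12 and Smith normal form diag(1,1,1,1,1,1,1,1,1,1,1,2).

Now H_k = ker ∂_k / im ∂_{k+1}, so:

  H_1: rank ker ∂_1 − rank ∂_2 = (18 − 6) − 12 = 0, and ∂_2 has invariant factor 2 > 1, so H_1 ≅ Z/2.

(K is a triangulation of the real projective plane RP^2.)

H_1 ≅ Z/2.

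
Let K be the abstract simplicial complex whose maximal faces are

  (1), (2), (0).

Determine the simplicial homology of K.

H_0 ≅ Z^3.

We work with the vertex ordering 0 < 1 < 2. The simplices of K, each written with vertices in increasing order, are:

  0-simplices (3): [0], [1], [2]

giving chain groups C_0 ≅ Z^3.

Reading off H_k = ker ∂_k / im ∂_{k+1}:

  H_0: rank C_0 − rank ∂_1 = 3 − 0 = 3, and there is no ∂_1, so H_0 ≅ Z^3.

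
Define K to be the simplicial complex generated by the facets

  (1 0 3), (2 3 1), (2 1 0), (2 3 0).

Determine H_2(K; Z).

Order the vertices as 0 < 1 < 2 < 3. Listing each simplex with vertices in this order, K has dimension 2 with simplices:

  0-simplices (4): [0], [1], [2], [3]
  1-simplices (6): [0,1], [0,2], [0,3], [1,2], [1,3], [2,3]
  2-simplices (4): [0,1,2], [0,1,3], [0,2,3], [1,2,3]

giving chain groups C_0 ≅ Z^4, C_1 ≅ Z^6, C_2 ≅ Z^4.

Boundary ∂_1: C_1 → C_0 sends each edge [p,q] (with p < q) to q − p. For instance
  ∂[0,3] = [3] − [0].
The 4×6 boundary matrix has rank 3 and Smith normal form diag(1,1,1).

Boundary ∂_2: C_2 → C_1 sends each 2-simplex [p,q,r] to [q,r] − [p,r] + [p,q]. For instance
  ∂[0,1,2] = [1,2] − [0,2] + [0,1],
  ∂[1,2,3] = [2,3] − [1,3] + [1,2].
The resulting 6×4 matrix has rank 3, and its Smith normal form has invariant factors (1,1,1).

Reading off H_k = ker ∂_k / im ∂_{k+1}:

  H_2: rank ker ∂_2 − rank ∂_3 = (4 − 3) − 0 = 1, and there is no ∂_3, so H_2 ≅ Z.

(K is a triangulation of the 2-sphere S^2.)

H_2 = Z.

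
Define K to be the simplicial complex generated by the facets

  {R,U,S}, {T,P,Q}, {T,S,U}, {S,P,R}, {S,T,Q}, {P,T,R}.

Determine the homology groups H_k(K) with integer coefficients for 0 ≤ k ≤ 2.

Order the vertices as P < Q < R < S < T < U. Listing each simplex with vertices in this order, K has dimension 2 with simplices:

  0-simplices (6): P, Q, R, S, T, U
  1-simplices (12): PQ, PR, PS, PT, QS, QT, RS, RT, RU, ST, SU, TU
  2-simplices (6): PQT, PRS, PRT, QST, RSU, STU

Hence C_0 ≅ Z^6, C_1 ≅ Z^12, C_2 ≅ Z^6.

∂_1: C_1 → C_0 is given by ∂[p,q] = [q] − [p]. For instance
  ∂ST = T − S.
The resulting 6×12 matrix has rank 5, and its Smith normal form has invariant factors (1,1,1,1,1).

∂_2: C_2 → C_1 acts by ∂[p,q,r] = [q,r] − [p,r] + [p,q]. For instance
  ∂PRT = RT − PT + PR,
  ∂QST = ST − QT + QS.
The 12×6 boundary matrix has rank 6 and Smith normal form diag(1,1,1,1,1,1).

Computing H_k = (kernel of ∂_k) / (image of ∂_{k+1}):

  H_0: rank C_0 − rank ∂_1 = 6 − 5 = 1, and the invariant factors of ∂_1 are all 1, so H_0 = Z.
  H_1: rank ker ∂_1 − rank ∂_2 = (12 − 5) − 6 = 1, and the invariant factors of ∂_2 are all 1, so H_1 = Z.
  H_2: rank ker ∂_2 − rank ∂_3 = (6 − 6) − 0 = 0, and there is no ∂_3, so H_2 = 0.

As a check, the Euler characteristic is 6 − 12 + 6 = 0, which agrees with 1 − 1 + 0 = 0.

H_0 = Z,  H_1 = Z,  H_2 = 0.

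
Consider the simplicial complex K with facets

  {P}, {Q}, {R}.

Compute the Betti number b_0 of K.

Fix the vertex order P < Q < R and write every simplex with vertices in increasing order. Then dim K = 0 and the simplices of K are:

  0-simplices (3): P, Q, R

so the chain groups are C_0 ≅ Z^3.

From H_k ≅ ker(∂_k) / im(∂_{k+1}) we obtain:

  H_0: rank C_0 − rank ∂_1 = 3 − 0 = 3, and there is no ∂_1, so H_0 ≅ Z^3.

Hence the Betti numbers are b_0 = 3.

b_0 = 3.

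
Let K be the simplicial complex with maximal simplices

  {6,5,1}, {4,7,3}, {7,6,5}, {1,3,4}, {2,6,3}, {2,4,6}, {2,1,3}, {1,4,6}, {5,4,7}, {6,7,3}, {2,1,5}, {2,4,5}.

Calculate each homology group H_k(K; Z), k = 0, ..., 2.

H_0 ≅ Z,  H_1 ≅ Z/2,  H_2 = 0.

We work with the vertex ordering 1 < 2 < 3 < 4 < 5 < 6 < 7. The simplices of K, each written with vertices in increasing order, are:

  0-simplices (7): [1], [2], [3], [4], [5], [6], [7]
  1-simplices (18): [1,2], [1,3], [1,4], [1,5], [1,6], [2,3], [2,4], [2,5], [2,6], [3,4], [3,6], [3,7], [4,5], [4,6], [4,7], [5,6], [5,7], [6,7]
  2-simplices (12): [1,2,3], [1,2,5], [1,3,4], [1,4,6], [1,5,6], [2,3,6], [2,4,5], [2,4,6], [3,4,7], [3,6,7], [4,5,7], [5,6,7]

Hence C_0 ≅ Z^7, C_1 ≅ Z^18, C_2 ≅ Z^12.

Boundary ∂_1: C_1 → C_0 sends each edge [p,q] (with p < q) to q − p. For instance
  ∂[4,5] = [5] − [4].
The 7×18 boundary matrix has rank 6 and Smith normal form diag(1,1,1,1,1,1).

The boundary map ∂_2: C_2 → C_1 sends each 2-simplex [p,q,r] to [q,r] − [p,r] + [p,q]. For instance
  ∂[2,4,5] = [4,5] − [2,5] + [2,4],
  ∂[1,4,6] = [4,6] − [1,6] + [1,4].
This gives a 18×12 integer matrix of rank 12; reducing to Smith normal form yields diagonal entries (1,1,1,1,1,1,1,1,1,1,1,2).

From H_k ≅ ker(∂_k) / im(∂_{k+1}) we obtain:

  H_0: rank C_0 − rank ∂_1 = 7 − 6 = 1, and the invariant factors of ∂_1 are all 1, so H_0 ≅ Z.
  H_1: rank ker ∂_1 − rank ∂_2 = (18 − 6) − 12 = 0, and ∂_2 has invariant factor 2 > 1, so H_1 ≅ Z/2.
  H_2: rank ker ∂_2 − rank ∂_3 = (12 − 12) − 0 = 0, and there is no ∂_3, so H_2 ≅ 0.

(K is a triangulation of the real projective plane RP^2.)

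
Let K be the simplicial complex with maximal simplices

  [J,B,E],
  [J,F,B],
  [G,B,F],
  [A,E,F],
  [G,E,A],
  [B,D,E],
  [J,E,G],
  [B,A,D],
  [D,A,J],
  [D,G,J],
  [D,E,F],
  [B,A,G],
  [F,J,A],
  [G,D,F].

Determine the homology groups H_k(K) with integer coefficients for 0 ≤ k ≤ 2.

H_0 = Z,  H_1 = Z^2,  H_2 = Z.

Take the total order A < B < D < E < F < G < J on the vertex set. Then K (dimension 2) consists of the simplices:

  0-simplices (7): A, B, D, E, F, G, J
  1-simplices (21): AB, AD, AE, AF, AG, AJ, BD, BE, BF, BG, BJ, DE, DF, DG, DJ, EF, EG, EJ, FG, FJ, GJ
  2-simplices (14): ABD, ABG, ADJ, AEF, AEG, AFJ, BDE, BEJ, BFG, BFJ, DEF, DFG, DGJ, EGJ

giving chain groups C_0 ≅ Z^7, C_1 ≅ Z^21, C_2 ≅ Z^14.

The boundary map ∂_1: C_1 → C_0 maps an edge to its endpoints' difference, ∂[p,q] = q − p. For instance
  ∂EG = G − E.
This gives a 7×21 integer matrix of rank 6; reducing to Smith normal form yields diagonal entries (1,1,1,1,1,1).

∂_2: C_2 → C_1 acts by ∂[p,q,r] = [q,r] − [p,r] + [p,q]. For instance
  ∂DEF = EF − DF + DE,
  ∂AEG = EG − AG + AE.
The resulting 21×14 matrix has rank 13, and its Smith normal form has invariant factors (1,1,1,1,1,1,1,1,1,1,1,1,1).

Reading off H_k = ker ∂_k / im ∂_{k+1}:

  H_0: rank C_0 − rank ∂_1 = 7 − 6 = 1, and the invariant factors of ∂_1 are all 1, so H_0 = Z.
  H_1: rank ker ∂_1 − rank ∂_2 = (21 − 6) − 13 = 2, and the invariant factors of ∂_2 are all 1, so H_1 = Z^2.
  H_2: rank ker ∂_2 − rank ∂_3 = (14 − 13) − 0 = 1, and there is no ∂_3, so H_2 = Z.

As a check, the Euler characteristic is 7 − 21 + 14 = 0, which agrees with 1 − 2 + 1 = 0.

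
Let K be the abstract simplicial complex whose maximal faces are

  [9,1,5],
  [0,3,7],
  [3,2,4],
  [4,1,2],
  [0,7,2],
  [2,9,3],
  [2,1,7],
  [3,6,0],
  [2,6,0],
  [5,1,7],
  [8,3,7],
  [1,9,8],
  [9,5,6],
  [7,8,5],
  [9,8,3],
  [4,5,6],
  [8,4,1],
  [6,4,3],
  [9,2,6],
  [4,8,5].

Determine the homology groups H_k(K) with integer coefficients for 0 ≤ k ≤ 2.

H_0 ≅ Z,  H_1 ≅ Z ⊕ Z/2Z,  H_2 = 0.

Take the total order 0 < 1 < 2 < 3 < 4 < 5 < 6 < 7 < 8 < 9 on the vertex set. Then K (dimension 2) consists of the simplices:

  0-simplices (10): [0], [1], [2], [3], [4], [5], [6], [7], [8], [9]
  1-simplices (30): (30 of them)
  2-simplices (20): (20 of them)

so the chain groups are C_0 ≅ Z^10, C_1 ≅ Z^30, C_2 ≅ Z^20.

Boundary ∂_1: C_1 → C_0 is given by ∂[p,q] = [q] − [p]. For instance
  ∂[6,9] = [9] − [6].
The resulting 10×30 matrix has rank 9, and its Smith normal form has invariant factors (1,1,1,1,1,1,1,1,1).

∂_2: C_2 → C_1 maps a triangle to the signed sum of its edges. For instance
  ∂[1,4,8] = [4,8] − [1,8] + [1,4],
  ∂[4,5,6] = [5,6] − [4,6] + [4,5].
The 30×20 boundary matrix has rank 20 and Smith normal form diag(1,1,1,1,1,1,1,1,1,1,1,1,1,1,1,1,1,1,1,2).

Now H_k = ker ∂_k / im ∂_{k+1}, so:

  H_0: rank C_0 − rank ∂_1 = 10 − 9 = 1, and the invariant factors of ∂_1 are all 1, so H_0 ≅ Z.
  H_1: rank ker ∂_1 − rank ∂_2 = (30 − 9) − 20 = 1, and ∂_2 has invariant factor 2 > 1, so H_1 ≅ Z ⊕ Z/2Z.
  H_2: rank ker ∂_2 − rank ∂_3 = (20 − 20) − 0 = 0, and there is no ∂_3, so H_2 ≅ 0.

As a check, the Euler characteristic is 10 − 30 + 20 = 0, which agrees with 1 − 1 + 0 = 0.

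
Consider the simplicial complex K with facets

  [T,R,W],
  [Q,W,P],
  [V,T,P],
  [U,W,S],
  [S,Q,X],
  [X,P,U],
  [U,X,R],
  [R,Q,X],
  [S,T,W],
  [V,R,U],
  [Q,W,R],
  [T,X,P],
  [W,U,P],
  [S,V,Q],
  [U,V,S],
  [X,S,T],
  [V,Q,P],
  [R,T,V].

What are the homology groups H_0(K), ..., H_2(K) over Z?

Fix the vertex order P < Q < R < S < T < U < V < W < X and write every simplex with vertices in increasing order. Then dim K = 2 and the simplices of K are:

  0-simplices (9): P, Q, R, S, T, U, V, W, X
  1-simplices (27): PQ, PT, PU, PV, PW, PX, QR, QS, QV, QW, QX, RT, RU, RV, RW, RX, ST, SU, SV, SW, SX, TV, TW, TX, UV, UW, UX
  2-simplices (18): PQV, PQW, PTV, PTX, PUW, PUX, QRW, QRX, QSV, QSX, RTV, RTW, RUV, RUX, STW, STX, SUV, SUW

giving chain groups C_0 ≅ Z^9, C_1 ≅ Z^27, C_2 ≅ Z^18.

Boundary ∂_1: C_1 → C_0 sends each edge [p,q] (with p < q) to q − p. For instance
  ∂TX = X − T.
The 9×27 boundary matrix has rank 8 and Smith normal form diag(1,1,1,1,1,1,1,1).

∂_2: C_2 → C_1 maps a triangle to the signed sum of its edges. For instance
  ∂RUX = UX − RX + RU,
  ∂QSV = SV − QV + QS.
The 27×18 boundary matrix has rank 17 and Smith normal form diag(1,1,1,1,1,1,1,1,1,1,1,1,1,1,1,1,1).

Now H_k = ker ∂_k / im ∂_{k+1}, so:

  H_0: rank C_0 − rank ∂_1 = 9 − 8 = 1, and the invariant factors of ∂_1 are all 1, so H_0 = Z.
  H_1: rank ker ∂_1 − rank ∂_2 = (27 − 8) − 17 = 2, and the invariant factors of ∂_2 are all 1, so H_1 = Z^2.
  H_2: rank ker ∂_2 − rank ∂_3 = (18 − 17) − 0 = 1, and there is no ∂_3, so H_2 = Z.

H_0 = Z,  H_1 = Z^2,  H_2 = Z.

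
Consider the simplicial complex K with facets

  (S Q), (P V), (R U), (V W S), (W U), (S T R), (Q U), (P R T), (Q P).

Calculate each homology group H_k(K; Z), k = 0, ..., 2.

Take the total order P < Q < R < S < T < U < V < W on the vertex set. Then K (dimension 2) consists of the simplices:

  0-simplices (8): P, Q, R, S, T, U, V, W
  1-simplices (14): PQ, PR, PT, PV, QS, QU, RS, RT, RU, ST, SV, SW, UW, VW
  2-simplices (3): PRT, RST, SVW

giving chain groups C_0 ≅ Z^8, C_1 ≅ Z^14, C_2 ≅ Z^3.

The boundary map ∂_1: C_1 → C_0 sends each edge [p,q] (with p < q) to q − p. For instance
  ∂VW = W − V.
The 8×14 boundary matrix has rank 7 and Smith normal form diag(1,1,1,1,1,1,1).

Boundary ∂_2: C_2 → C_1 acts by ∂[p,q,r] = [q,r] − [p,r] + [p,q]. For instance
  ∂SVW = VW − SW + SV,
  ∂PRT = RT − PT + PR.
As a 14×3 matrix over Z this has rank 3, with invariant factors (1,1,1).

Reading off H_k = ker ∂_k / im ∂_{k+1}:

  H_0: rank C_0 − rank ∂_1 = 8 − 7 = 1, and the invariant factors of ∂_1 are all 1, so H_0 ≅ Z.
  H_1: rank ker ∂_1 − rank ∂_2 = (14 − 7) − 3 = 4, and the invariant factors of ∂_2 are all 1, so H_1 ≅ Z^4.
  H_2: rank ker ∂_2 − rank ∂_3 = (3 − 3) − 0 = 0, and there is no ∂_3, so H_2 ≅ 0.

H_0 = Z,  H_1 = Z^4,  H_2 = 0.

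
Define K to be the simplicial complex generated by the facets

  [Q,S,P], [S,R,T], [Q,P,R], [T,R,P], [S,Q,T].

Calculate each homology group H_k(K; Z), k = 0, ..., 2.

H_0 ≅ Z,  H_1 ≅ Z,  H_2 = 0.

Order the vertices as P < Q < R < S < T. Listing each simplex with vertices in this order, K has dimension 2 with simplices:

  0-simplices (5): P, Q, R, S, T
  1-simplices (10): PQ, PR, PS, PT, QR, QS, QT, RS, RT, ST
  2-simplices (5): PQR, PQS, PRT, QST, RST

so the chain groups are C_0 ≅ Z^5, C_1 ≅ Z^10, C_2 ≅ Z^5.

The boundary map ∂_1: C_1 → C_0 maps an edge to its endpoints' difference, ∂[p,q] = q − p. For instance
  ∂PS = S − P.
This gives a 5×10 integer matrix of rank 4; reducing to Smith normal form yields diagonal entries (1,1,1,1).

∂_2: C_2 → C_1 maps a triangle to the signed sum of its edges. For instance
  ∂PQS = QS − PS + PQ,
  ∂PRT = RT − PT + PR.
The 10×5 boundary matrix has rank 5 and Smith normal form diag(1,1,1,1,1).

Reading off H_k = ker ∂_k / im ∂_{k+1}:

  H_0: rank C_0 − rank ∂_1 = 5 − 4 = 1, and the invariant factors of ∂_1 are all 1, so H_0 = Z.
  H_1: rank ker ∂_1 − rank ∂_2 = (10 − 4) − 5 = 1, and the invariant factors of ∂_2 are all 1, so H_1 = Z.
  H_2: rank ker ∂_2 − rank ∂_3 = (5 − 5) − 0 = 0, and there is no ∂_3, so H_2 = 0.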